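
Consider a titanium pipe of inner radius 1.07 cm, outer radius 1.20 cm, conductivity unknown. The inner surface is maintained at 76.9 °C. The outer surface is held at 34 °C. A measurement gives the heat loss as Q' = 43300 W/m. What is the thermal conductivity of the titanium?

k = 18.4 W/m·K

ΣR = ΔT/Q' = |76.9 − 34|/43300 = 9.908×10^-4 m·K/W
ln(r₂/r₁)/(2πk) = 9.908×10^-4 ⇒ k = 0.1147/(2π·9.908×10^-4) = 18.4 W/m·K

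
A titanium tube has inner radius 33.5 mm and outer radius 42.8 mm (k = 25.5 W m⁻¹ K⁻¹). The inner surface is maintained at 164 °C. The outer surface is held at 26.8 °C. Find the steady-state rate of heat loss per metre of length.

Q' = 89.7 kW/m

Q' = 2πk·ΔT/ln(r₂/r₁) = 2π × 25.5 × 137.2 / ln(0.0428/0.0335) = 89700 W/m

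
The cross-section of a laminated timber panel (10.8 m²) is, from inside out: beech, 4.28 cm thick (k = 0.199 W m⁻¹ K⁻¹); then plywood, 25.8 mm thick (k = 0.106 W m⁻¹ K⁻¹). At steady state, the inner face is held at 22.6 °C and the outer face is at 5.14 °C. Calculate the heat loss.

Series thermal resistances, inner to outer:
  R_beech = L/(kA) = 0.0428/(0.199·10.8) = 0.01991 K/W
  R_plywood = L/(kA) = 0.0258/(0.106·10.8) = 0.02254 K/W
ΣR = 0.01991 + 0.02254 = 0.04245 K/W
Q = ΔT/ΣR = (22.6 °C − 5.14 °C)/0.04245 = 411 W

Q = 411 W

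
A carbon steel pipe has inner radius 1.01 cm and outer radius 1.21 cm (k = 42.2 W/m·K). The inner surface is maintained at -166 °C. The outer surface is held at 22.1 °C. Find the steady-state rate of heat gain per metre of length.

Q' = 276 kW/m

Q' = 2πk·ΔT/ln(r₂/r₁) = 2π × 42.2 × 188.1 / ln(0.0121/0.0101) = 2.76×10^5 W/m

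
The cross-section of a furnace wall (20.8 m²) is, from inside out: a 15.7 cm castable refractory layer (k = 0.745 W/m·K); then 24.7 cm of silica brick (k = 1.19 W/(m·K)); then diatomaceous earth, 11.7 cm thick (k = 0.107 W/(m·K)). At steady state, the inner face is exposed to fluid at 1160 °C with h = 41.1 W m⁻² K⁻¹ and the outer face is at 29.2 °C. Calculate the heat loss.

Q = 15300 W

Series thermal resistances, inner to outer:
  R_conv,in = 1/(hA) = 1/(41.1·20.8) = 0.001170 K/W
  R_castable refractory = L/(kA) = 0.157/(0.745·20.8) = 0.01013 K/W
  R_silica brick = L/(kA) = 0.247/(1.19·20.8) = 0.009979 K/W
  R_diatomaceous earth = L/(kA) = 0.117/(0.107·20.8) = 0.05257 K/W
ΣR = 0.001170 + 0.01013 + 0.009979 + 0.05257 = 0.07385 K/W
Q = ΔT/ΣR = (1160 °C − 29.2 °C)/0.07385 = 15300 W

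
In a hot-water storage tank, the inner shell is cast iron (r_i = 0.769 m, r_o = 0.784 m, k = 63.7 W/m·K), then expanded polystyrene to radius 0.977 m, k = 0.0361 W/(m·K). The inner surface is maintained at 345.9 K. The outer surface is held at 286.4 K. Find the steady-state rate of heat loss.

Q = 107 W

Treat each layer as a resistance in series:
  R_cast iron = (1/0.769 − 1/0.784)/(4πk) = 0.02488/(4π·63.7) = 3.108×10^-5 K/W
  R_expanded polystyrene = (1/0.784 − 1/0.977)/(4πk) = 0.2520/(4π·0.0361) = 0.5554 K/W
ΣR = 3.108×10^-5 + 0.5554 = 0.5554 K/W
Q = ΔT/ΣR = (345.9 K − 286.4 K)/0.5554 = 107 W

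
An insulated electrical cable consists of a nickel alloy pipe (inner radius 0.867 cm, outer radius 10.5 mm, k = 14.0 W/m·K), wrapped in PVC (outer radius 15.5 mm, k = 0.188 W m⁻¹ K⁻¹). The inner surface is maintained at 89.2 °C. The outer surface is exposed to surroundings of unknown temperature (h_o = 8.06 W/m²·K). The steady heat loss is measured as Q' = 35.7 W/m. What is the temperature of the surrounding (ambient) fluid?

Sum the resistances:
  R'_nickel alloy = ln(0.0105/0.00867)/(2πk) = 0.1915/(2π·14.0) = 0.002177 m·K/W
  R'_PVC = ln(0.0155/0.0105)/(2πk) = 0.3895/(2π·0.188) = 0.3297 m·K/W
  R'_conv,out = 1/(2πr h) = 1/(2π·0.0155·8.06) = 1.274 m·K/W
ΣR = 1.606 m·K/W
ΔT = Q'·ΣR = 35.7 × 1.606 = 57.33 K
Heat flows outward, so T_out = T_in − ΔT = 89.2 − 57.33 = 31.9 °C

T_out = 31.9 °C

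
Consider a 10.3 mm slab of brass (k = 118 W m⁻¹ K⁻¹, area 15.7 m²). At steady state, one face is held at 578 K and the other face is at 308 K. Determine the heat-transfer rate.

Q = kA·ΔT/L = 118 × 15.7 × |578 K − 308 K| / 0.0103 = 4.86×10^7 W

Q = 48600 kW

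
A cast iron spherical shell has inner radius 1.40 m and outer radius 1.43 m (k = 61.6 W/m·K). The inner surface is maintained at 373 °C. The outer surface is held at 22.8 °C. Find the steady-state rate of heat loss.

Q = 18100 kW

Q = 4πk·ΔT/(1/r₁ − 1/r₂) = 4π × 61.6 × 350.2 / (1/1.40 − 1/1.43) = 1.81×10^7 W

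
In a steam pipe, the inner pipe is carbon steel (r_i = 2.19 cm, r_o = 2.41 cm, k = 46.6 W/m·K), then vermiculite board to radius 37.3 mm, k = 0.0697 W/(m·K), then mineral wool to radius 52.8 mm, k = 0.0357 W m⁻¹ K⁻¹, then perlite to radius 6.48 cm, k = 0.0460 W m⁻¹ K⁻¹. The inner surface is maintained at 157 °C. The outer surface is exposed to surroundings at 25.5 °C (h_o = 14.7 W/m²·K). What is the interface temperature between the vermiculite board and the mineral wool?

Resistance network (inner→outer):
  R'_carbon steel = ln(0.0241/0.0219)/(2πk) = 0.09573/(2π·46.6) = 3.269×10^-4 m·K/W
  R'_vermiculite board = ln(0.0373/0.0241)/(2πk) = 0.4368/(2π·0.0697) = 0.9974 m·K/W
  R'_mineral wool = ln(0.0528/0.0373)/(2πk) = 0.3475/(2π·0.0357) = 1.549 m·K/W
  R'_perlite = ln(0.0648/0.0528)/(2πk) = 0.2048/(2π·0.0460) = 0.7086 m·K/W
  R'_conv,out = 1/(2πr h) = 1/(2π·0.0648·14.7) = 0.1671 m·K/W
ΣR = 3.269×10^-4 + 0.9974 + 1.549 + 0.7086 + 0.1671 = 3.422 m·K/W
Q' = ΔT/ΣR = (157 °C − 25.5 °C)/3.422 = 38.43 W/m
From the inner boundary to the vermiculite board/mineral wool interface, ΣR_partial = 0.9977 m·K/W.
T_interface = T_in − Q'·ΣR_partial = 157 °C − (38.43)(0.9977) = 119 °C

T = 119 °C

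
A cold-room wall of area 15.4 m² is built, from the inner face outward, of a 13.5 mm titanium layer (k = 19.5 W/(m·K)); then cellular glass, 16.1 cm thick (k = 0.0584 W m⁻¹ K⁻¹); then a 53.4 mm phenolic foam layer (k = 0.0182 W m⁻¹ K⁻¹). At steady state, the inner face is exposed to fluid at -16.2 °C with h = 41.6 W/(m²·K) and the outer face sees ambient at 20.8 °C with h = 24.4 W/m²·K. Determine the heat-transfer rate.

Q = 99.0 W

Series thermal resistances, inner to outer:
  R_conv,in = 1/(hA) = 1/(41.6·15.4) = 0.001561 K/W
  R_titanium = L/(kA) = 0.0135/(19.5·15.4) = 4.496×10^-5 K/W
  R_cellular glass = L/(kA) = 0.161/(0.0584·15.4) = 0.1790 K/W
  R_phenolic foam = L/(kA) = 0.0534/(0.0182·15.4) = 0.1905 K/W
  R_conv,out = 1/(hA) = 1/(24.4·15.4) = 0.002661 K/W
ΣR = 0.001561 + 4.496×10^-5 + 0.1790 + 0.1905 + 0.002661 = 0.3738 K/W
Q = ΔT/ΣR = (-16.2 °C − 20.8 °C)/0.3738 = -99.0 W
(Negative Q ⇒ heat flows inward; heat gain = 99.0 W.)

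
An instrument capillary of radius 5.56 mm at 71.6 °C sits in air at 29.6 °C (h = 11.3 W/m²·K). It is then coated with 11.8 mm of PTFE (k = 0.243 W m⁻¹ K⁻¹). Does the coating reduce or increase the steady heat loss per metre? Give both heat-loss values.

Critical radius for a cylinder: r_cr = k/h = 0.0215 m = 2.15 cm.
Outer radius after coating: r₂ = 0.00556 + 0.0118 = 0.01736 m.
Since r₁ < r_cr and r₂ ≤ r_cr, the coating moves toward the maximum at r_cr — heat loss rises.
Bare: R = 1/(2πr₁h) = 2.533 m·K/W; Q = 42/2.533 = 16.6 W/m.
Coated: R = R_cond + R_conv = 1.557 m·K/W; Q = 42/1.557 = 27.0 W/m.

increases: 16.6 → 27.0 W/m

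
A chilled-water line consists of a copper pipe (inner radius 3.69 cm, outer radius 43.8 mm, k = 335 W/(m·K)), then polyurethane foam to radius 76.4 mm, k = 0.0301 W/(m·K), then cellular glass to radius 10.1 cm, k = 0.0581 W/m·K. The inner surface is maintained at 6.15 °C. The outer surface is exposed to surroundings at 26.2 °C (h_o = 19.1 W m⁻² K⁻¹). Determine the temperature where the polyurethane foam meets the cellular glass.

Resistance network (inner→outer):
  R'_copper = ln(0.0438/0.0369)/(2πk) = 0.1714/(2π·335) = 8.144×10^-5 m·K/W
  R'_polyurethane foam = ln(0.0764/0.0438)/(2πk) = 0.5563/(2π·0.0301) = 2.942 m·K/W
  R'_cellular glass = ln(0.101/0.0764)/(2πk) = 0.2791/(2π·0.0581) = 0.7646 m·K/W
  R'_conv,out = 1/(2πr h) = 1/(2π·0.101·19.1) = 0.08250 m·K/W
ΣR = 8.144×10^-5 + 2.942 + 0.7646 + 0.08250 = 3.789 m·K/W
Q' = ΔT/ΣR = (6.15 °C − 26.2 °C)/3.789 = -5.292 W/m
From the inner boundary to the polyurethane foam/cellular glass interface, ΣR_partial = 2.942 m·K/W.
T_interface = T_in − Q'·ΣR_partial = 6.15 °C − (-5.292)(2.942) = 21.7 °C

T = 21.7 °C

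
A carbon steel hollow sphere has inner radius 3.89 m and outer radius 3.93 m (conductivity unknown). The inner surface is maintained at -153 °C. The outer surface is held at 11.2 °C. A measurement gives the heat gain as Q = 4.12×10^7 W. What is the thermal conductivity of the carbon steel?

k = 52.2 W/m·K

ΣR = ΔT/Q = |-153 − 11.2|/4.12×10^7 = 3.985×10^-6 K/W
(1/r₁−1/r₂)/(4πk) = 3.985×10^-6 ⇒ k = 0.002616/(4π·3.985×10^-6) = 52.2 W/m·K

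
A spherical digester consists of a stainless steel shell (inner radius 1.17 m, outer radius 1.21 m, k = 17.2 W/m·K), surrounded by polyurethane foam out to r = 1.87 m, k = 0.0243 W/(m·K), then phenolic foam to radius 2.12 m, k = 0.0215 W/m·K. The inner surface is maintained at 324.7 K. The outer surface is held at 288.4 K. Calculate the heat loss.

Q = 30.5 W

Treat each layer as a resistance in series:
  R_stainless steel = (1/1.17 − 1/1.21)/(4πk) = 0.02825/(4π·17.2) = 1.307×10^-4 K/W
  R_polyurethane foam = (1/1.21 − 1/1.87)/(4πk) = 0.2917/(4π·0.0243) = 0.9552 K/W
  R_phenolic foam = (1/1.87 − 1/2.12)/(4πk) = 0.06306/(4π·0.0215) = 0.2334 K/W
ΣR = 1.307×10^-4 + 0.9552 + 0.2334 = 1.189 K/W
Q = ΔT/ΣR = (324.7 K − 288.4 K)/1.189 = 30.5 W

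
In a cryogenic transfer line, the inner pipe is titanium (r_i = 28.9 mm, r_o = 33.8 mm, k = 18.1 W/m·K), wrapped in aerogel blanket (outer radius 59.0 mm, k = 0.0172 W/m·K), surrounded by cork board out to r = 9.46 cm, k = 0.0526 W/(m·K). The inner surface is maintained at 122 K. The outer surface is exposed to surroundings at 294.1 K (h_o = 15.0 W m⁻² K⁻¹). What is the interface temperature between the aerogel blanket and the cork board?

T = 254.5 K

Series thermal resistances, inner to outer:
  R'_titanium = ln(0.0338/0.0289)/(2πk) = 0.1566/(2π·18.1) = 0.001377 m·K/W
  R'_aerogel blanket = ln(0.0590/0.0338)/(2πk) = 0.5571/(2π·0.0172) = 5.155 m·K/W
  R'_cork board = ln(0.0946/0.0590)/(2πk) = 0.4721/(2π·0.0526) = 1.429 m·K/W
  R'_conv,out = 1/(2πr h) = 1/(2π·0.0946·15.0) = 0.1122 m·K/W
ΣR = 0.001377 + 5.155 + 1.429 + 0.1122 = 6.698 m·K/W
Q' = ΔT/ΣR = (122 K − 294.1 K)/6.698 = -25.69 W/m
From the inner boundary to the aerogel blanket/cork board interface, ΣR_partial = 5.156 m·K/W.
T_interface = T_in − Q'·ΣR_partial = 122 K − (-25.69)(5.156) = 254.5 K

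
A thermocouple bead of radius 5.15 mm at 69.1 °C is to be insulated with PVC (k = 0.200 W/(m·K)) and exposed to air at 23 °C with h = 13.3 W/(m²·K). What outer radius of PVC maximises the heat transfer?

r_cr = 3.01 cm

For a sphere, r_cr = 2k_ins/h = 2·0.200/13.3 = 0.0301 m = 3.01 cm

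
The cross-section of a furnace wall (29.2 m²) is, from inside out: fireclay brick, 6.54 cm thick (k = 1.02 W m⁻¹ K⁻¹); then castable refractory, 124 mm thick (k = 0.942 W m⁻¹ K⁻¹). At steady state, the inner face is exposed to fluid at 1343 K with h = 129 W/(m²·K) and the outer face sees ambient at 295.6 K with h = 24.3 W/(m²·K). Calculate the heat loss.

Q = 125 kW

Treat each layer as a resistance in series:
  R_conv,in = 1/(hA) = 1/(129·29.2) = 2.655×10^-4 K/W
  R_fireclay brick = L/(kA) = 0.0654/(1.02·29.2) = 0.002196 K/W
  R_castable refractory = L/(kA) = 0.124/(0.942·29.2) = 0.004508 K/W
  R_conv,out = 1/(hA) = 1/(24.3·29.2) = 0.001409 K/W
ΣR = 2.655×10^-4 + 0.002196 + 0.004508 + 0.001409 = 0.008379 K/W
Q = ΔT/ΣR = (1343 K − 295.6 K)/0.008379 = 1.25×10^5 W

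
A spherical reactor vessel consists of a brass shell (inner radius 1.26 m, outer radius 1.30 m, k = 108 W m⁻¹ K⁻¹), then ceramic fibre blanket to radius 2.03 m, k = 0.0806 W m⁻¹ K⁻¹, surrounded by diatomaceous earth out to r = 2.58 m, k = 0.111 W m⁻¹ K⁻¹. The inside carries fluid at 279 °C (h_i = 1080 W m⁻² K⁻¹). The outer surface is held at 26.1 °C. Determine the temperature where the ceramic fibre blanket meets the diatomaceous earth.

Resistance network (inner→outer):
  R_conv,in = 1/(4πr²h) = 1/(4π·1.26²·1080) = 4.641×10^-5 K/W
  R_brass = (1/1.26 − 1/1.30)/(4πk) = 0.02442/(4π·108) = 1.799×10^-5 K/W
  R_ceramic fibre blanket = (1/1.30 − 1/2.03)/(4πk) = 0.2766/(4π·0.0806) = 0.2731 K/W
  R_diatomaceous earth = (1/2.03 − 1/2.58)/(4πk) = 0.1050/(4π·0.111) = 0.07529 K/W
ΣR = 4.641×10^-5 + 1.799×10^-5 + 0.2731 + 0.07529 = 0.3485 K/W
Q = ΔT/ΣR = (279 °C − 26.1 °C)/0.3485 = 725.7 W
From the inner boundary to the ceramic fibre blanket/diatomaceous earth interface, ΣR_partial = 0.2732 K/W.
T_interface = T_in − Q·ΣR_partial = 279 °C − (725.7)(0.2732) = 80.7 °C

T = 80.7 °C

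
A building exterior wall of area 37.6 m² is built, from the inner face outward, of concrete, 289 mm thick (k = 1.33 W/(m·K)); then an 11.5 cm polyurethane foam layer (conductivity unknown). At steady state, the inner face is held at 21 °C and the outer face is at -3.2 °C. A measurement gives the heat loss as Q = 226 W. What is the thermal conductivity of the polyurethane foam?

ΣR = ΔT/Q = |21 − -3.2|/226 = 0.1071 K/W
Known resistances:
  R_concrete = L/(kA) = 0.289/(1.33·37.6) = 0.005779 K/W
R_polyurethane foam = ΣR − ΣR_known = 0.1071 − 0.005779 = 0.1013 K/W
L/(kA) = 0.1013 ⇒ k = 0.115/(0.1013·37.6) = 0.0302 W/m·K

k = 0.0302 W/m·K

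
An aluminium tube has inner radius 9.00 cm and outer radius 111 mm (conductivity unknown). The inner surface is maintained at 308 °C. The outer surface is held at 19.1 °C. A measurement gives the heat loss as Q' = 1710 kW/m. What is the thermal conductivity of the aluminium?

ΣR = ΔT/Q' = |308 − 19.1|/1.71×10^6 = 1.689×10^-4 m·K/W
ln(r₂/r₁)/(2πk) = 1.689×10^-4 ⇒ k = 0.2097/(2π·1.689×10^-4) = 198 W/m·K

k = 198 W/m·K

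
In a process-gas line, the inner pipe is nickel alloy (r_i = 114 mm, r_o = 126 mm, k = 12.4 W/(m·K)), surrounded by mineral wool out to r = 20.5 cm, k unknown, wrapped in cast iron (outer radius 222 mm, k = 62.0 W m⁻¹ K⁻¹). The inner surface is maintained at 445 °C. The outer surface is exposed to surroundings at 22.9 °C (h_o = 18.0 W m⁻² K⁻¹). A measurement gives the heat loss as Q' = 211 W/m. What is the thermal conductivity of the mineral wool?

k = 0.0395 W/m·K

ΣR = ΔT/Q' = |445 − 22.9|/211 = 2.000 m·K/W
Known resistances:
  R'_nickel alloy = ln(0.126/0.114)/(2πk) = 0.1001/(2π·12.4) = 0.001285 m·K/W
  R'_cast iron = ln(0.222/0.205)/(2πk) = 0.07967/(2π·62.0) = 2.045×10^-4 m·K/W
  R'_conv,out = 1/(2πr h) = 1/(2π·0.222·18.0) = 0.03983 m·K/W
R_mineral wool = ΣR − ΣR_known = 2.000 − 0.04132 = 1.959 m·K/W
ln(r₂/r₁)/(2πk) = 1.959 ⇒ k = 0.4867/(2π·1.959) = 0.0395 W/m·K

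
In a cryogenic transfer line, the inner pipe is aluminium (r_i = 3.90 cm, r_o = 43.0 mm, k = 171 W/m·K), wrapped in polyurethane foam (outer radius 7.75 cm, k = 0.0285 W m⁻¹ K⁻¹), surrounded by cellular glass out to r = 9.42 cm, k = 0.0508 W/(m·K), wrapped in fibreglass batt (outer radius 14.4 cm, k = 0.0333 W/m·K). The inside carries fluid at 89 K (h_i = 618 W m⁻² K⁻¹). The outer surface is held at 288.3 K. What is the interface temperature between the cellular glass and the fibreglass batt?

Series thermal resistances, inner to outer:
  R'_conv,in = 1/(2πr h) = 1/(2π·0.0390·618) = 0.006603 m·K/W
  R'_aluminium = ln(0.0430/0.0390)/(2πk) = 0.09764/(2π·171) = 9.088×10^-5 m·K/W
  R'_polyurethane foam = ln(0.0775/0.0430)/(2πk) = 0.5891/(2π·0.0285) = 3.290 m·K/W
  R'_cellular glass = ln(0.0942/0.0775)/(2πk) = 0.1951/(2π·0.0508) = 0.6114 m·K/W
  R'_fibreglass batt = ln(0.144/0.0942)/(2πk) = 0.4244/(2π·0.0333) = 2.028 m·K/W
ΣR = 0.006603 + 9.088×10^-5 + 3.290 + 0.6114 + 2.028 = 5.936 m·K/W
Q' = ΔT/ΣR = (89 K − 288.3 K)/5.936 = -33.57 W/m
From the inner boundary to the cellular glass/fibreglass batt interface, ΣR_partial = 3.908 m·K/W.
T_interface = T_in − Q'·ΣR_partial = 89 K − (-33.57)(3.908) = 220.2 K

T = 220.2 K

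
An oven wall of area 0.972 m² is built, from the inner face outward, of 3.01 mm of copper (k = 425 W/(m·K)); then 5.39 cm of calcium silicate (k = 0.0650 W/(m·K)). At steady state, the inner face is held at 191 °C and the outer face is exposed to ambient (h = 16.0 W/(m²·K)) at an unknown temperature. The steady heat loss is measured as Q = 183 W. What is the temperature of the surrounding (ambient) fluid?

T_out = 23.1 °C

Sum the resistances:
  R_copper = L/(kA) = 0.00301/(425·0.972) = 7.286×10^-6 K/W
  R_calcium silicate = L/(kA) = 0.0539/(0.0650·0.972) = 0.8531 K/W
  R_conv,out = 1/(hA) = 1/(16.0·0.972) = 0.06430 K/W
ΣR = 0.9174 K/W
ΔT = Q·ΣR = 183 × 0.9174 = 167.9 K
Heat flows outward, so T_out = T_in − ΔT = 191 − 167.9 = 23.1 °C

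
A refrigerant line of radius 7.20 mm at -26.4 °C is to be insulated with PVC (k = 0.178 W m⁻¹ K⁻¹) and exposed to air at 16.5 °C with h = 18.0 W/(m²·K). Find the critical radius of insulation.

For a cylinder, r_cr = k_ins/h = 0.178/18.0 = 0.00989 m = 0.989 cm

r_cr = 0.989 cm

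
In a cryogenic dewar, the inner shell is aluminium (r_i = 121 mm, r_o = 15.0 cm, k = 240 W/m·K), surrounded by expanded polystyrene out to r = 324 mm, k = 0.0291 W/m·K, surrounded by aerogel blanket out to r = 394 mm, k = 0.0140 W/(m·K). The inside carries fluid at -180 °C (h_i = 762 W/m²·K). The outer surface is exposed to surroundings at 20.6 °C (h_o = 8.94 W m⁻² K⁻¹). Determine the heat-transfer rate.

Q = 15.5 W

Series thermal resistances, inner to outer:
  R_conv,in = 1/(4πr²h) = 1/(4π·0.121²·762) = 0.007133 K/W
  R_aluminium = (1/0.121 − 1/0.150)/(4πk) = 1.598/(4π·240) = 5.298×10^-4 K/W
  R_expanded polystyrene = (1/0.150 − 1/0.324)/(4πk) = 3.580/(4π·0.0291) = 9.791 K/W
  R_aerogel blanket = (1/0.324 − 1/0.394)/(4πk) = 0.5483/(4π·0.0140) = 3.117 K/W
  R_conv,out = 1/(4πr²h) = 1/(4π·0.394²·8.94) = 0.05734 K/W
ΣR = 0.007133 + 5.298×10^-4 + 9.791 + 3.117 + 0.05734 = 12.97 K/W
Q = ΔT/ΣR = (-180 °C − 20.6 °C)/12.97 = -15.5 W
(Negative Q ⇒ heat flows inward; heat gain = 15.5 W.)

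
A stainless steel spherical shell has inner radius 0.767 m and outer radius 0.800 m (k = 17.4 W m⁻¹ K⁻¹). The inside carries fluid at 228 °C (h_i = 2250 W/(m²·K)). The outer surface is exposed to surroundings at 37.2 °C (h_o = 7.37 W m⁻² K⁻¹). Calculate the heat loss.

Series thermal resistances, inner to outer:
  R_conv,in = 1/(4πr²h) = 1/(4π·0.767²·2250) = 6.012×10^-5 K/W
  R_stainless steel = (1/0.767 − 1/0.800)/(4πk) = 0.05378/(4π·17.4) = 2.460×10^-4 K/W
  R_conv,out = 1/(4πr²h) = 1/(4π·0.800²·7.37) = 0.01687 K/W
ΣR = 6.012×10^-5 + 2.460×10^-4 + 0.01687 = 0.01718 K/W
Q = ΔT/ΣR = (228 °C − 37.2 °C)/0.01718 = 11100 W

Q = 11.1 kW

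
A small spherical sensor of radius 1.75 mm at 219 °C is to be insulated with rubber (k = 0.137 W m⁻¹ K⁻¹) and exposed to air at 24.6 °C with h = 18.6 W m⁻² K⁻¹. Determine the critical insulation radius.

r_cr = 1.47 cm

For a sphere, r_cr = 2k_ins/h = 2·0.137/18.6 = 0.0147 m = 1.47 cm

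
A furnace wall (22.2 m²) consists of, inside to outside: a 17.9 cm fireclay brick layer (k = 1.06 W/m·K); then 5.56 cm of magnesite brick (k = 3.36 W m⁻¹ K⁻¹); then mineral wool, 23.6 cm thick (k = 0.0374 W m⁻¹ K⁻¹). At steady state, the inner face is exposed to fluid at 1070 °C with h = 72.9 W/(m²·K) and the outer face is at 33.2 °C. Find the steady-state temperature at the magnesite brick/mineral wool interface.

Series thermal resistances, inner to outer:
  R_conv,in = 1/(hA) = 1/(72.9·22.2) = 6.179×10^-4 K/W
  R_fireclay brick = L/(kA) = 0.179/(1.06·22.2) = 0.007607 K/W
  R_magnesite brick = L/(kA) = 0.0556/(3.36·22.2) = 7.454×10^-4 K/W
  R_mineral wool = L/(kA) = 0.236/(0.0374·22.2) = 0.2842 K/W
ΣR = 6.179×10^-4 + 0.007607 + 7.454×10^-4 + 0.2842 = 0.2932 K/W
Q = ΔT/ΣR = (1070 °C − 33.2 °C)/0.2932 = 3536 W
From the inner boundary to the magnesite brick/mineral wool interface, ΣR_partial = 0.008970 K/W.
T_interface = T_in − Q·ΣR_partial = 1070 °C − (3536)(0.008970) = 1038 °C

T = 1038 °C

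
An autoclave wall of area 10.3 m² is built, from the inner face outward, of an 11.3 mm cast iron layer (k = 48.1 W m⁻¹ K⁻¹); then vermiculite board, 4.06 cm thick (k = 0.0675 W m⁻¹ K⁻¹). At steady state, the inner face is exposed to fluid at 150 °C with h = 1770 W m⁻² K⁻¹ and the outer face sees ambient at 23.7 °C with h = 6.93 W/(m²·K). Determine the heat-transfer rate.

Q = 1740 W

Series thermal resistances, inner to outer:
  R_conv,in = 1/(hA) = 1/(1770·10.3) = 5.485×10^-5 K/W
  R_cast iron = L/(kA) = 0.0113/(48.1·10.3) = 2.281×10^-5 K/W
  R_vermiculite board = L/(kA) = 0.0406/(0.0675·10.3) = 0.05840 K/W
  R_conv,out = 1/(hA) = 1/(6.93·10.3) = 0.01401 K/W
ΣR = 5.485×10^-5 + 2.281×10^-5 + 0.05840 + 0.01401 = 0.07249 K/W
Q = ΔT/ΣR = (150 °C − 23.7 °C)/0.07249 = 1740 W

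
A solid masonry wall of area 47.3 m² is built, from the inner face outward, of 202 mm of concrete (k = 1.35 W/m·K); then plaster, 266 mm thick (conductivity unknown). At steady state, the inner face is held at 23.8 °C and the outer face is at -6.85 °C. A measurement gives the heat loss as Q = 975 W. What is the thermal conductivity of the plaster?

k = 0.199 W/m·K

ΣR = ΔT/Q = |23.8 − -6.85|/975 = 0.03144 K/W
Known resistances:
  R_concrete = L/(kA) = 0.202/(1.35·47.3) = 0.003163 K/W
R_plaster = ΣR − ΣR_known = 0.03144 − 0.003163 = 0.02828 K/W
L/(kA) = 0.02828 ⇒ k = 0.266/(0.02828·47.3) = 0.199 W/m·K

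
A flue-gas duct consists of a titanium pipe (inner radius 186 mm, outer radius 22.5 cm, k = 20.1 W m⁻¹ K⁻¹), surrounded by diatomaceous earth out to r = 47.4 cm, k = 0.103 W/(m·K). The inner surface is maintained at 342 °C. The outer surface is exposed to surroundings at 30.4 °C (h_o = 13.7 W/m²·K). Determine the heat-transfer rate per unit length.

Q' = 265 W/m

Treat each layer as a resistance in series:
  R'_titanium = ln(0.225/0.186)/(2πk) = 0.1904/(2π·20.1) = 0.001507 m·K/W
  R'_diatomaceous earth = ln(0.474/0.225)/(2πk) = 0.7451/(2π·0.103) = 1.151 m·K/W
  R'_conv,out = 1/(2πr h) = 1/(2π·0.474·13.7) = 0.02451 m·K/W
ΣR = 0.001507 + 1.151 + 0.02451 = 1.177 m·K/W
Q' = ΔT/ΣR = (342 °C − 30.4 °C)/1.177 = 265 W/m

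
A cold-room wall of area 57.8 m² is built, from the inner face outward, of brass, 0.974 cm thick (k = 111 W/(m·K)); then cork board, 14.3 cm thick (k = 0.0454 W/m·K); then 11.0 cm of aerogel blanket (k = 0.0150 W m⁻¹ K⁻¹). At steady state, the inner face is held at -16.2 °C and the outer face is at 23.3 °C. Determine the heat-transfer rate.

Resistance network (inner→outer):
  R_brass = L/(kA) = 0.00974/(111·57.8) = 1.518×10^-6 K/W
  R_cork board = L/(kA) = 0.143/(0.0454·57.8) = 0.05449 K/W
  R_aerogel blanket = L/(kA) = 0.110/(0.0150·57.8) = 0.1269 K/W
ΣR = 1.518×10^-6 + 0.05449 + 0.1269 = 0.1814 K/W
Q = ΔT/ΣR = (-16.2 °C − 23.3 °C)/0.1814 = -218 W
(Negative Q ⇒ heat flows inward; heat gain = 218 W.)

Q = 218 W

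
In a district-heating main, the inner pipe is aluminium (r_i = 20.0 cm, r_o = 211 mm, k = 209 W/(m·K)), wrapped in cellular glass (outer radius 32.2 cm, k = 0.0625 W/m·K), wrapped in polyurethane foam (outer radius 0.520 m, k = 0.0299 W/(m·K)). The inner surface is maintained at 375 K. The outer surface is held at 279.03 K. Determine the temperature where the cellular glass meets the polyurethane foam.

Series thermal resistances, inner to outer:
  R'_aluminium = ln(0.211/0.200)/(2πk) = 0.05354/(2π·209) = 4.077×10^-5 m·K/W
  R'_cellular glass = ln(0.322/0.211)/(2πk) = 0.4227/(2π·0.0625) = 1.076 m·K/W
  R'_polyurethane foam = ln(0.520/0.322)/(2πk) = 0.4793/(2π·0.0299) = 2.551 m·K/W
ΣR = 4.077×10^-5 + 1.076 + 2.551 = 3.627 m·K/W
Q' = ΔT/ΣR = (375 K − 279.03 K)/3.627 = 26.46 W/m
From the inner boundary to the cellular glass/polyurethane foam interface, ΣR_partial = 1.076 m·K/W.
T_interface = T_in − Q'·ΣR_partial = 375 K − (26.46)(1.076) = 346.5 K

T = 346.5 K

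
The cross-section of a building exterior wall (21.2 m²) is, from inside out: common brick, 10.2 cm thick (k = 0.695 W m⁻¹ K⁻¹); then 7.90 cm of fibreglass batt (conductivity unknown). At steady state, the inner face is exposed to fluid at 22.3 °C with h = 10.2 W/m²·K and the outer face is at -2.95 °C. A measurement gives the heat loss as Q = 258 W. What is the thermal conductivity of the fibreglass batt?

ΣR = ΔT/Q = |22.3 − -2.95|/258 = 0.09787 K/W
Known resistances:
  R_conv,in = 1/(hA) = 1/(10.2·21.2) = 0.004624 K/W
  R_common brick = L/(kA) = 0.102/(0.695·21.2) = 0.006923 K/W
R_fibreglass batt = ΣR − ΣR_known = 0.09787 − 0.01155 = 0.08632 K/W
L/(kA) = 0.08632 ⇒ k = 0.0790/(0.08632·21.2) = 0.0432 W/m·K

k = 0.0432 W/m·K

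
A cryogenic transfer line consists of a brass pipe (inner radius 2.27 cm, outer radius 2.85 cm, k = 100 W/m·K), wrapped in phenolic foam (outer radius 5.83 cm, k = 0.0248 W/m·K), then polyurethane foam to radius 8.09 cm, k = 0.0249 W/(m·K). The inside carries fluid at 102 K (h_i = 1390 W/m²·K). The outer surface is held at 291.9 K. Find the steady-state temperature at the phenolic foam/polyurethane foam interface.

T = 232.5 K

Series thermal resistances, inner to outer:
  R'_conv,in = 1/(2πr h) = 1/(2π·0.0227·1390) = 0.005044 m·K/W
  R'_brass = ln(0.0285/0.0227)/(2πk) = 0.2275/(2π·100) = 3.621×10^-4 m·K/W
  R'_phenolic foam = ln(0.0583/0.0285)/(2πk) = 0.7157/(2π·0.0248) = 4.593 m·K/W
  R'_polyurethane foam = ln(0.0809/0.0583)/(2πk) = 0.3276/(2π·0.0249) = 2.094 m·K/W
ΣR = 0.005044 + 3.621×10^-4 + 4.593 + 2.094 = 6.692 m·K/W
Q' = ΔT/ΣR = (102 K − 291.9 K)/6.692 = -28.38 W/m
From the inner boundary to the phenolic foam/polyurethane foam interface, ΣR_partial = 4.598 m·K/W.
T_interface = T_in − Q'·ΣR_partial = 102 K − (-28.38)(4.598) = 232.5 K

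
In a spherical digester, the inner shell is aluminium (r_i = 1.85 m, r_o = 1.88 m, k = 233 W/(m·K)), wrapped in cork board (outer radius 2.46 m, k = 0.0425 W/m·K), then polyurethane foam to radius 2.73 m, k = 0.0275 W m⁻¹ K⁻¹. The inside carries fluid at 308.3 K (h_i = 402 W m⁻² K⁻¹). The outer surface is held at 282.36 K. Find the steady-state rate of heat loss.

Resistance network (inner→outer):
  R_conv,in = 1/(4πr²h) = 1/(4π·1.85²·402) = 5.784×10^-5 K/W
  R_aluminium = (1/1.85 − 1/1.88)/(4πk) = 0.008626/(4π·233) = 2.946×10^-6 K/W
  R_cork board = (1/1.88 − 1/2.46)/(4πk) = 0.1254/(4π·0.0425) = 0.2348 K/W
  R_polyurethane foam = (1/2.46 − 1/2.73)/(4πk) = 0.04020/(4π·0.0275) = 0.1163 K/W
ΣR = 5.784×10^-5 + 2.946×10^-6 + 0.2348 + 0.1163 = 0.3512 K/W
Q = ΔT/ΣR = (308.3 K − 282.36 K)/0.3512 = 73.9 W

Q = 73.9 W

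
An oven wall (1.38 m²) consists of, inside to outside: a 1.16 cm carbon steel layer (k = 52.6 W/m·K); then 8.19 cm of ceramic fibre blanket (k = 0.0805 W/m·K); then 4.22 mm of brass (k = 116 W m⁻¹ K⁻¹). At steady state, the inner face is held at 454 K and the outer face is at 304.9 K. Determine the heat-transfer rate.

Q = 202 W

Series thermal resistances, inner to outer:
  R_carbon steel = L/(kA) = 0.0116/(52.6·1.38) = 1.598×10^-4 K/W
  R_ceramic fibre blanket = L/(kA) = 0.0819/(0.0805·1.38) = 0.7372 K/W
  R_brass = L/(kA) = 0.00422/(116·1.38) = 2.636×10^-5 K/W
ΣR = 1.598×10^-4 + 0.7372 + 2.636×10^-5 = 0.7374 K/W
Q = ΔT/ΣR = (454 K − 304.9 K)/0.7374 = 202 W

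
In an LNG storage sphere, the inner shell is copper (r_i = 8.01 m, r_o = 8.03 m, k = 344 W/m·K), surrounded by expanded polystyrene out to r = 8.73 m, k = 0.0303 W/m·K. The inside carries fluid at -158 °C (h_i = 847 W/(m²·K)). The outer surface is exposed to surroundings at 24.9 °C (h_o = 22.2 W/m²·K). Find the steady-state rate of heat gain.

Q = 6.96 kW

Resistance network (inner→outer):
  R_conv,in = 1/(4πr²h) = 1/(4π·8.01²·847) = 1.464×10^-6 K/W
  R_copper = (1/8.01 − 1/8.03)/(4πk) = 3.109×10^-4/(4π·344) = 7.193×10^-8 K/W
  R_expanded polystyrene = (1/8.03 − 1/8.73)/(4πk) = 0.009985/(4π·0.0303) = 0.02623 K/W
  R_conv,out = 1/(4πr²h) = 1/(4π·8.73²·22.2) = 4.703×10^-5 K/W
ΣR = 1.464×10^-6 + 7.193×10^-8 + 0.02623 + 4.703×10^-5 = 0.02628 K/W
Q = ΔT/ΣR = (-158 °C − 24.9 °C)/0.02628 = -6960 W
(Negative Q ⇒ heat flows inward; heat gain = 6960 W.)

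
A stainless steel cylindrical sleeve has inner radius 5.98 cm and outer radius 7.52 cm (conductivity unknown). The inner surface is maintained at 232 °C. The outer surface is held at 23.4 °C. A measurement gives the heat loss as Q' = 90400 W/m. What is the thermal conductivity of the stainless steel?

ΣR = ΔT/Q' = |232 − 23.4|/90400 = 0.002308 m·K/W
ln(r₂/r₁)/(2πk) = 0.002308 ⇒ k = 0.2291/(2π·0.002308) = 15.8 W/m·K

k = 15.8 W/m·K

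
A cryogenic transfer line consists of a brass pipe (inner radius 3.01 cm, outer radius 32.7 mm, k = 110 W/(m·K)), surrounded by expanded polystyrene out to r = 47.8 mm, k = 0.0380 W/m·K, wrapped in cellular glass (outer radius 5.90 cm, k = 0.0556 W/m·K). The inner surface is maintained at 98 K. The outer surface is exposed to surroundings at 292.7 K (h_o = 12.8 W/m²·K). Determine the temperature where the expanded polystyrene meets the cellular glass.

Series thermal resistances, inner to outer:
  R'_brass = ln(0.0327/0.0301)/(2πk) = 0.08285/(2π·110) = 1.199×10^-4 m·K/W
  R'_expanded polystyrene = ln(0.0478/0.0327)/(2πk) = 0.3797/(2π·0.0380) = 1.590 m·K/W
  R'_cellular glass = ln(0.0590/0.0478)/(2πk) = 0.2105/(2π·0.0556) = 0.6026 m·K/W
  R'_conv,out = 1/(2πr h) = 1/(2π·0.0590·12.8) = 0.2107 m·K/W
ΣR = 1.199×10^-4 + 1.590 + 0.6026 + 0.2107 = 2.403 m·K/W
Q' = ΔT/ΣR = (98 K − 292.7 K)/2.403 = -81.02 W/m
From the inner boundary to the expanded polystyrene/cellular glass interface, ΣR_partial = 1.590 m·K/W.
T_interface = T_in − Q'·ΣR_partial = 98 K − (-81.02)(1.590) = 226.8 K

T = 226.8 K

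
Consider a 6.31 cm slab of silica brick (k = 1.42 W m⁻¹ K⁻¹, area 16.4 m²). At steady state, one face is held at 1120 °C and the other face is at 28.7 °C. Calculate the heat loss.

Q = kA·ΔT/L = 1.42 × 16.4 × |1120 °C − 28.7 °C| / 0.0631 = 4.03×10^5 W

Q = 403 kW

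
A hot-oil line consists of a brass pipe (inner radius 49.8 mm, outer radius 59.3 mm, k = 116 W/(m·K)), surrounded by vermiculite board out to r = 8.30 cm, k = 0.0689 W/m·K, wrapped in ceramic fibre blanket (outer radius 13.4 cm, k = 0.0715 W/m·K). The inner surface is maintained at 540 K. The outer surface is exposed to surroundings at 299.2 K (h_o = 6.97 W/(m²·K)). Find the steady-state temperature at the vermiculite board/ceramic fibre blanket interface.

Treat each layer as a resistance in series:
  R'_brass = ln(0.0593/0.0498)/(2πk) = 0.1746/(2π·116) = 2.395×10^-4 m·K/W
  R'_vermiculite board = ln(0.0830/0.0593)/(2πk) = 0.3362/(2π·0.0689) = 0.7767 m·K/W
  R'_ceramic fibre blanket = ln(0.134/0.0830)/(2πk) = 0.4790/(2π·0.0715) = 1.066 m·K/W
  R'_conv,out = 1/(2πr h) = 1/(2π·0.134·6.97) = 0.1704 m·K/W
ΣR = 2.395×10^-4 + 0.7767 + 1.066 + 0.1704 = 2.013 m·K/W
Q' = ΔT/ΣR = (540 K − 299.2 K)/2.013 = 119.6 W/m
From the inner boundary to the vermiculite board/ceramic fibre blanket interface, ΣR_partial = 0.7769 m·K/W.
T_interface = T_in − Q'·ΣR_partial = 540 K − (119.6)(0.7769) = 447 K

T = 447 K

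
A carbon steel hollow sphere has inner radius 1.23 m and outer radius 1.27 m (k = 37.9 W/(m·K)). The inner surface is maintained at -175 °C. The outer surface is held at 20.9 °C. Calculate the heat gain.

Q = 4πk·ΔT/(1/r₁ − 1/r₂) = 4π × 37.9 × 195.9 / (1/1.23 − 1/1.27) = 3.64×10^6 W

Q = 3640 kW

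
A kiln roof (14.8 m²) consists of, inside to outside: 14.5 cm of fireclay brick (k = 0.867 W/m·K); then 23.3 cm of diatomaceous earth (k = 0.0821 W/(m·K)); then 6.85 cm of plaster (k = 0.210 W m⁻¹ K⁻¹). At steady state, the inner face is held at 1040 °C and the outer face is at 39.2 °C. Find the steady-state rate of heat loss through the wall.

Q = 4.45 kW

Resistance network (inner→outer):
  R_fireclay brick = L/(kA) = 0.145/(0.867·14.8) = 0.01130 K/W
  R_diatomaceous earth = L/(kA) = 0.233/(0.0821·14.8) = 0.1918 K/W
  R_plaster = L/(kA) = 0.0685/(0.210·14.8) = 0.02204 K/W
ΣR = 0.01130 + 0.1918 + 0.02204 = 0.2251 K/W
Q = ΔT/ΣR = (1040 °C − 39.2 °C)/0.2251 = 4450 W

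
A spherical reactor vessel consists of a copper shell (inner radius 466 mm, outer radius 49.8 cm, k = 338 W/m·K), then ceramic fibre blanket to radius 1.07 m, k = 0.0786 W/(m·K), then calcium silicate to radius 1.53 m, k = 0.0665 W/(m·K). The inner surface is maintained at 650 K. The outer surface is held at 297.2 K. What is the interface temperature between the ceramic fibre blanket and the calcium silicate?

Treat each layer as a resistance in series:
  R_copper = (1/0.466 − 1/0.498)/(4πk) = 0.1379/(4π·338) = 3.246×10^-5 K/W
  R_ceramic fibre blanket = (1/0.498 − 1/1.07)/(4πk) = 1.073/(4π·0.0786) = 1.087 K/W
  R_calcium silicate = (1/1.07 − 1/1.53)/(4πk) = 0.2810/(4π·0.0665) = 0.3362 K/W
ΣR = 3.246×10^-5 + 1.087 + 0.3362 = 1.423 K/W
Q = ΔT/ΣR = (650 K − 297.2 K)/1.423 = 247.9 W
From the inner boundary to the ceramic fibre blanket/calcium silicate interface, ΣR_partial = 1.087 K/W.
T_interface = T_in − Q·ΣR_partial = 650 K − (247.9)(1.087) = 381 K

T = 381 K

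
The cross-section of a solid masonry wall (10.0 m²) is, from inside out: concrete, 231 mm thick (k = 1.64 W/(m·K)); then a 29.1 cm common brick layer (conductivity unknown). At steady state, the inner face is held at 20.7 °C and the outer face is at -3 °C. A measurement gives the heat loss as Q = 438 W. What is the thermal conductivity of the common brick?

k = 0.727 W/m·K

ΣR = ΔT/Q = |20.7 − -3|/438 = 0.05411 K/W
Known resistances:
  R_concrete = L/(kA) = 0.231/(1.64·10.0) = 0.01409 K/W
R_common brick = ΣR − ΣR_known = 0.05411 − 0.01409 = 0.04002 K/W
L/(kA) = 0.04002 ⇒ k = 0.291/(0.04002·10.0) = 0.727 W/m·K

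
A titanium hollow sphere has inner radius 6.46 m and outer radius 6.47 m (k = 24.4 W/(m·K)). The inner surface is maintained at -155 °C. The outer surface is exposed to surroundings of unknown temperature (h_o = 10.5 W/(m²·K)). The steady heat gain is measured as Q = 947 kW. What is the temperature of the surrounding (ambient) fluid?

T_out = 17.2 °C

Sum the resistances:
  R_titanium = (1/6.46 − 1/6.47)/(4πk) = 2.393×10^-4/(4π·24.4) = 7.803×10^-7 K/W
  R_conv,out = 1/(4πr²h) = 1/(4π·6.47²·10.5) = 1.810×10^-4 K/W
ΣR = 1.818×10^-4 K/W
ΔT = Q·ΣR = 9.47×10^5 × 1.818×10^-4 = 172.2 K
Heat flows inward, so T_out = T_in + ΔT = -155 + 172.2 = 17.2 °C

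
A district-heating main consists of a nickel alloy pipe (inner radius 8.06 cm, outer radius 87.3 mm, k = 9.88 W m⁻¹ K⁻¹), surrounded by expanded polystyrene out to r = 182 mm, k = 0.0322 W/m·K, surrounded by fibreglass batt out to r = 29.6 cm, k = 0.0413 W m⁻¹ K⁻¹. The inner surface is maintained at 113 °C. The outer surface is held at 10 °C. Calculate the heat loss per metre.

Series thermal resistances, inner to outer:
  R'_nickel alloy = ln(0.0873/0.0806)/(2πk) = 0.07985/(2π·9.88) = 0.001286 m·K/W
  R'_expanded polystyrene = ln(0.182/0.0873)/(2πk) = 0.7347/(2π·0.0322) = 3.631 m·K/W
  R'_fibreglass batt = ln(0.296/0.182)/(2πk) = 0.4864/(2π·0.0413) = 1.874 m·K/W
ΣR = 0.001286 + 3.631 + 1.874 = 5.506 m·K/W
Q' = ΔT/ΣR = (113 °C − 10 °C)/5.506 = 18.7 W/m

Q' = 18.7 W/m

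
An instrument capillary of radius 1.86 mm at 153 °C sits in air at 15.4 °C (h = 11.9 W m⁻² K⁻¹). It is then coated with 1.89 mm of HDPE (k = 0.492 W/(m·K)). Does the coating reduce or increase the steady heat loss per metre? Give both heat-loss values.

increases: 19.1 → 36.3 W/m

Critical radius for a cylinder: r_cr = k/h = 0.0413 m = 4.13 cm.
Outer radius after coating: r₂ = 0.00186 + 0.00189 = 0.00375 m.
Since r₁ < r_cr and r₂ ≤ r_cr, the coating moves toward the maximum at r_cr — heat loss rises.
Bare: R = 1/(2πr₁h) = 7.191 m·K/W; Q = 137.6/7.191 = 19.1 W/m.
Coated: R = R_cond + R_conv = 3.793 m·K/W; Q = 137.6/3.793 = 36.3 W/m.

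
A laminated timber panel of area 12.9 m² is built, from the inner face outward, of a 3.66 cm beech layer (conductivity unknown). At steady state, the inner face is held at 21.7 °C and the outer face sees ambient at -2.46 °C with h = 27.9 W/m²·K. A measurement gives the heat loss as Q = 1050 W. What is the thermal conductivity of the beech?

k = 0.140 W/m·K

ΣR = ΔT/Q = |21.7 − -2.46|/1050 = 0.02301 K/W
Known resistances:
  R_conv,out = 1/(hA) = 1/(27.9·12.9) = 0.002778 K/W
R_beech = ΣR − ΣR_known = 0.02301 − 0.002778 = 0.02023 K/W
L/(kA) = 0.02023 ⇒ k = 0.0366/(0.02023·12.9) = 0.140 W/m·K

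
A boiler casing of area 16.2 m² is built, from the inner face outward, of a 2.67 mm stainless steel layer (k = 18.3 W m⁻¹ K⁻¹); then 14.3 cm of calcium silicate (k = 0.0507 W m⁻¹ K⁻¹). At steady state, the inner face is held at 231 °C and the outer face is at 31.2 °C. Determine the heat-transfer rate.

Q = 1150 W

Series thermal resistances, inner to outer:
  R_stainless steel = L/(kA) = 0.00267/(18.3·16.2) = 9.006×10^-6 K/W
  R_calcium silicate = L/(kA) = 0.143/(0.0507·16.2) = 0.1741 K/W
ΣR = 9.006×10^-6 + 0.1741 = 0.1741 K/W
Q = ΔT/ΣR = (231 °C − 31.2 °C)/0.1741 = 1150 W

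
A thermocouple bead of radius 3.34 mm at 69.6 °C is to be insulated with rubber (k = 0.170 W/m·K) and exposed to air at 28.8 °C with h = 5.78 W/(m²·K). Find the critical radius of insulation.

For a sphere, r_cr = 2k_ins/h = 2·0.170/5.78 = 0.0588 m = 5.88 cm

r_cr = 5.88 cm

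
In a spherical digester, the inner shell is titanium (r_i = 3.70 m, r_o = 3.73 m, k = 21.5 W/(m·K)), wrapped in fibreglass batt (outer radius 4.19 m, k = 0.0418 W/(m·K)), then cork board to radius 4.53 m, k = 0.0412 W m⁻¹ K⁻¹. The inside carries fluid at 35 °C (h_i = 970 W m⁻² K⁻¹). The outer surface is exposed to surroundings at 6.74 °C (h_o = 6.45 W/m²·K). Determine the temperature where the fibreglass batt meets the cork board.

Series thermal resistances, inner to outer:
  R_conv,in = 1/(4πr²h) = 1/(4π·3.70²·970) = 5.993×10^-6 K/W
  R_titanium = (1/3.70 − 1/3.73)/(4πk) = 0.002174/(4π·21.5) = 8.046×10^-6 K/W
  R_fibreglass batt = (1/3.73 − 1/4.19)/(4πk) = 0.02943/(4π·0.0418) = 0.05603 K/W
  R_cork board = (1/4.19 − 1/4.53)/(4πk) = 0.01791/(4π·0.0412) = 0.03460 K/W
  R_conv,out = 1/(4πr²h) = 1/(4π·4.53²·6.45) = 6.012×10^-4 K/W
ΣR = 5.993×10^-6 + 8.046×10^-6 + 0.05603 + 0.03460 + 6.012×10^-4 = 0.09125 K/W
Q = ΔT/ΣR = (35 °C − 6.74 °C)/0.09125 = 309.7 W
From the inner boundary to the fibreglass batt/cork board interface, ΣR_partial = 0.05604 K/W.
T_interface = T_in − Q·ΣR_partial = 35 °C − (309.7)(0.05604) = 17.6 °C

T = 17.6 °C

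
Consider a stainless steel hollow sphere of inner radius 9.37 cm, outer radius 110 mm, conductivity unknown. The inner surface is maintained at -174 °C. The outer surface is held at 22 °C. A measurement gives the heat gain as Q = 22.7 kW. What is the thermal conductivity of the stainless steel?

k = 14.6 W/m·K

ΣR = ΔT/Q = |-174 − 22|/22700 = 0.008634 K/W
(1/r₁−1/r₂)/(4πk) = 0.008634 ⇒ k = 1.581/(4π·0.008634) = 14.6 W/m·K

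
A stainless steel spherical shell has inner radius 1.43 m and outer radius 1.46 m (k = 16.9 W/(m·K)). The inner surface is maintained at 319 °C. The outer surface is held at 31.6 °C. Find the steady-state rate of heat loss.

Q = 4250 kW

Q = 4πk·ΔT/(1/r₁ − 1/r₂) = 4π × 16.9 × 287.4 / (1/1.43 − 1/1.46) = 4.25×10^6 W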